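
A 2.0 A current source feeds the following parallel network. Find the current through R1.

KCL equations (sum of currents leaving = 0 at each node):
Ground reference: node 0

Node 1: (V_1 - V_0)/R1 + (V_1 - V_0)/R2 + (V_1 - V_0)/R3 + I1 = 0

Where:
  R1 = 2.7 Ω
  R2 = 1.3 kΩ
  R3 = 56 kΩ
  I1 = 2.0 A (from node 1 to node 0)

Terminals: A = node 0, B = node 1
All resistors sit directly between nodes 0 and 1, so they are in parallel and share one voltage V; the full source current 2 A splits among them.
1/R_par = 1/2.7 + 1/1300 + 1/56000 = 0.3712 S  =>  R_par = 2.694 Ω
V = I × R_par = 2 × 2.694 = 5.389 V
I_R1 = V/R1 = 5.389/2.7 = 1.996 A

Final answer: 1.996 A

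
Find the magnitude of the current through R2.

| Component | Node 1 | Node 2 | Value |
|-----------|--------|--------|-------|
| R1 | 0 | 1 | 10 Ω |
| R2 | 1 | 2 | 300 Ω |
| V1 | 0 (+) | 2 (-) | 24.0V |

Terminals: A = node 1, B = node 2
Nodal analysis, taking node 2 as the 0 V reference.
Source V1 fixes V_0 = 24 V.
KCL at each unknown node (sum of currents leaving = 0; resistances in Ω):
  Node 1: (V_1 - 24)/10 + (V_1 - 0)/300 = 0
Collecting terms: 0.1033 × V_1 = 2.4  =>  V_1 = 23.23 V
I_R2 = (V_1 - V_2)/R2 = (23.23 - 0)/300 = 0.07742 A
|I_R2| = 0.07742 A

Final answer: |I_R2| = 0.07742 A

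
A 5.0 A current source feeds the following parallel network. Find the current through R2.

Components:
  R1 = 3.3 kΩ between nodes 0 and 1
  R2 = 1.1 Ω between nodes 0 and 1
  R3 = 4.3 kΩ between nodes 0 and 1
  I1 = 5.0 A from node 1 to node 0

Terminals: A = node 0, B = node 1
All resistors sit directly between nodes 0 and 1, so they are in parallel and share one voltage V; the full source current 5 A splits among them.
1/R_par = 1/3300 + 1/1.1 + 1/4300 = 0.9096 S  =>  R_par = 1.099 Ω
V = I × R_par = 5 × 1.099 = 5.497 V
I_R2 = V/R2 = 5.497/1.1 = 4.997 A

Final answer: 4.997 A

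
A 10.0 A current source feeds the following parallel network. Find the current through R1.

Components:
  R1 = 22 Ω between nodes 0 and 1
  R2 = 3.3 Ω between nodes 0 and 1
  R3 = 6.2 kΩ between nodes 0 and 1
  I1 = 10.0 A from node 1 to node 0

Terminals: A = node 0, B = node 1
All resistors sit directly between nodes 0 and 1, so they are in parallel and share one voltage V; the full source current 10 A splits among them.
1/R_par = 1/22 + 1/3.3 + 1/6200 = 0.3486 S  =>  R_par = 2.868 Ω
V = I × R_par = 10 × 2.868 = 28.68 V
I_R1 = V/R1 = 28.68/22 = 1.304 A

Final answer: 1.304 A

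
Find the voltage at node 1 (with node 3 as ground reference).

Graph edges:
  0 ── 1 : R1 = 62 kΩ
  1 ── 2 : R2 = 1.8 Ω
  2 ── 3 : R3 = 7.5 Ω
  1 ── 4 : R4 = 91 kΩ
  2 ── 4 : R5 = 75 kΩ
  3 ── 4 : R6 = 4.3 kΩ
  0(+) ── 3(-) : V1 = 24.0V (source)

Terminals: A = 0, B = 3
Nodal analysis, taking node 3 as the 0 V reference.
Source V1 fixes V_0 = 24 V.
KCL at each unknown node (sum of currents leaving = 0; resistances in Ω):
  Node 1: (V_1 - 24)/62000 + (V_1 - V_2)/1.8 + (V_1 - V_4)/91000 = 0
  Node 2: (V_2 - V_1)/1.8 + (V_2 - 0)/7.5 + (V_2 - V_4)/75000 = 0
  Node 4: (V_4 - V_1)/91000 + (V_4 - V_2)/75000 + (V_4 - 0)/4300 = 0
Collecting terms (coefficients in siemens):
  0.5556·V_1 - 0.5556·V_2 - 0.00001099·V_4 = 0.0003871
  0.6889·V_2 - 0.5556·V_1 - 0.00001333·V_4 = 0
  0.0002569·V_4 - 0.00001099·V_1 - 0.00001333·V_2 = 0
Solving these 3 simultaneous equations (Gaussian elimination) gives:
  V_1 = 0.003599 V, V_2 = 0.002902 V, V_4 = 0.0003046 V
The requested potential is V_1 = 0.003599 V.

Final answer: V_1 = 0.003599 V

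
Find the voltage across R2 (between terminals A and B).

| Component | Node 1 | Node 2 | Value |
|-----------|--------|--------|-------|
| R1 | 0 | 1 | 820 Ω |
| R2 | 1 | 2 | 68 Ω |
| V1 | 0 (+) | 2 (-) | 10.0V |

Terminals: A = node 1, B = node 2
R1 and R2 are in series across V1 (node 0 → node 1 → node 2), and the output A–B is taken across R2, so this is a voltage divider.
Series current: I = V1/(R1 + R2) = 10/(820 + 68) = 10/888 = 0.01126 A
V_R2 = I × R2 = V1 × R2/(R1 + R2) = 10 × 68/888 = 0.7658 V

Final answer: 0.7658 V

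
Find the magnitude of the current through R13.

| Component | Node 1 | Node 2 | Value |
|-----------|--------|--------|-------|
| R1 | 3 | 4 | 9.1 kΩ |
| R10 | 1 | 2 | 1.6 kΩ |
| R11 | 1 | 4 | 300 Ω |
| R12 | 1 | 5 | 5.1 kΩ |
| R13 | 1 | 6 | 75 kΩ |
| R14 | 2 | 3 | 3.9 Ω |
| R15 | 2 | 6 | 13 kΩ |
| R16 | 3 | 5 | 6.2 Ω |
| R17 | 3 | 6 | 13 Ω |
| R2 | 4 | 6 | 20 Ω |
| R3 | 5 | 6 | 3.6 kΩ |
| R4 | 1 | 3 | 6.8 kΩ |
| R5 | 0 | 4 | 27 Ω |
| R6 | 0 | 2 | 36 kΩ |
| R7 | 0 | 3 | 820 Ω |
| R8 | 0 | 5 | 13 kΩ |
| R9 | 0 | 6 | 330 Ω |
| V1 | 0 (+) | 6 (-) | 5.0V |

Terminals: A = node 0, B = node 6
Nodal analysis, taking node 6 as the 0 V reference.
Source V1 fixes V_0 = 5 V.
KCL at each unknown node (sum of currents leaving = 0; resistances in Ω):
  Node 1: (V_1 - V_3)/6800 + (V_1 - V_2)/1600 + (V_1 - V_4)/300 + (V_1 - V_5)/5100 + (V_1 - 0)/75000 = 0
  Node 2: (V_2 - 5)/36000 + (V_2 - V_1)/1600 + (V_2 - V_3)/3.9 + (V_2 - 0)/13000 = 0
  Node 3: (V_3 - V_4)/9100 + (V_3 - V_1)/6800 + (V_3 - 5)/820 + (V_3 - V_2)/3.9 + (V_3 - V_5)/6.2 + (V_3 - 0)/13 = 0
  Node 4: (V_4 - V_3)/9100 + (V_4 - 0)/20 + (V_4 - 5)/27 + (V_4 - V_1)/300 = 0
  Node 5: (V_5 - 0)/3600 + (V_5 - 5)/13000 + (V_5 - V_1)/5100 + (V_5 - V_3)/6.2 = 0
Collecting terms (coefficients in siemens):
  0.004315·V_1 - 0.000625·V_2 - 0.0001471·V_3 - 0.003333·V_4 - 0.0001961·V_5 = 0
  0.2571·V_2 - 0.000625·V_1 - 0.2564·V_3 = 0.0001389
  0.4961·V_3 - 0.0001471·V_1 - 0.2564·V_2 - 0.0001099·V_4 - 0.1613·V_5 = 0.006098
  0.09048·V_4 - 0.003333·V_1 - 0.0001099·V_3 = 0.1852
  0.1618·V_5 - 0.0001961·V_1 - 0.1613·V_3 = 0.0003846
Solving these 5 simultaneous equations (Gaussian elimination) gives:
  V_1 = 1.653 V, V_2 = 0.1103 V, V_3 = 0.106 V, V_4 = 2.108 V
  V_5 = 0.11 V
I_R13 = (V_1 - V_6)/R13 = (1.653 - 0)/75000 = 0.00002204 A
|I_R13| = 0.00002204 A

Final answer: |I_R13| = 2.204e-05 A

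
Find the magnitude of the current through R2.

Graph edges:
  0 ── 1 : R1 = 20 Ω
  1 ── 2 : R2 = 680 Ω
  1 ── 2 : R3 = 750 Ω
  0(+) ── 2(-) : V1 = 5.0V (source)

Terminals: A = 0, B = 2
Nodal analysis, taking node 2 as the 0 V reference.
Source V1 fixes V_0 = 5 V.
KCL at each unknown node (sum of currents leaving = 0; resistances in Ω):
  Node 1: (V_1 - 5)/20 + (V_1 - 0)/680 + (V_1 - 0)/750 = 0
Collecting terms: 0.0528 × V_1 = 0.25  =>  V_1 = 4.734 V
I_R2 = (V_1 - V_2)/R2 = (4.734 - 0)/680 = 0.006962 A
|I_R2| = 0.006962 A

Final answer: |I_R2| = 0.006962 A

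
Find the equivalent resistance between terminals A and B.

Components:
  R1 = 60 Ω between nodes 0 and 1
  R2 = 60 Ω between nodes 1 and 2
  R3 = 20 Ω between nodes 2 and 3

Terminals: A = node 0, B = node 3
Reduce the network between node 0 (A) and node 3 (B) by series/parallel combination:
  Rs1 = R1 + R2 (series, joined only at node 1) = 60 + 60 = 120 Ω
  Rs2 = R3 + Rs1 (series, joined only at node 2) = 20 + 120 = 140 Ω
R_eq = 140 Ω

Final answer: 140 Ω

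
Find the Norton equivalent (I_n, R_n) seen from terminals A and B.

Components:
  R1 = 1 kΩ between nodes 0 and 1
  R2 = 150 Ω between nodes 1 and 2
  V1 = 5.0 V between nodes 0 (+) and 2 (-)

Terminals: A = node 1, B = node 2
Find the Thévenin equivalent first; then I_n = V_th/R_th and R_n = R_th.
Step 1 — V_th is the open-circuit voltage V_A - V_B (nothing connected across the terminals).
Nodal analysis, taking node 2 as the 0 V reference.
Source V1 fixes V_0 = 5 V.
KCL at each unknown node (sum of currents leaving = 0; resistances in Ω):
  Node 1: (V_1 - 5)/1000 + (V_1 - 0)/150 = 0
Collecting terms: 0.007667 × V_1 = 0.005  =>  V_1 = 0.6522 V
V_th = V_1 - V_2 = 0.6522 - 0 = 0.6522 V
Step 2 — R_th: zero the source — replace V1 by a short circuit (node 2 merges into node 0) — and find the resistance seen between A (node 1) and B (node 0).
Reduce the network between node 1 (A) and node 0 (B) by series/parallel combination:
  Rp1 = R1 ‖ R2 (parallel, both between nodes 0 and 1) = 1/(1/1000 + 1/150) = 130.4 Ω
R_th = 130.4 Ω
I_n = V_th/R_th = 0.6522/130.4 = 0.005 A, and R_n = R_th = 130.4 Ω

Final answer: I_n = 0.005 A, R_n = 130.4 Ω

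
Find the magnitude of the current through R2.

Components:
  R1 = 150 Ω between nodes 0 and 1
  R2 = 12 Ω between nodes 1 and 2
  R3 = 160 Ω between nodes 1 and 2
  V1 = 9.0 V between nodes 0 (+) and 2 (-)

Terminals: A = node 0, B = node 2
Nodal analysis, taking node 2 as the 0 V reference.
Source V1 fixes V_0 = 9 V.
KCL at each unknown node (sum of currents leaving = 0; resistances in Ω):
  Node 1: (V_1 - 9)/150 + (V_1 - 0)/12 + (V_1 - 0)/160 = 0
Collecting terms: 0.09625 × V_1 = 0.06  =>  V_1 = 0.6234 V
I_R2 = (V_1 - V_2)/R2 = (0.6234 - 0)/12 = 0.05195 A
|I_R2| = 0.05195 A

Final answer: |I_R2| = 0.05195 A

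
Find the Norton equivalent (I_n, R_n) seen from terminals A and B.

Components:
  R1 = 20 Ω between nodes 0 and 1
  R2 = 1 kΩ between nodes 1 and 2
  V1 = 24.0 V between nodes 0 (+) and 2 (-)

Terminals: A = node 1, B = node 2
Find the Thévenin equivalent first; then I_n = V_th/R_th and R_n = R_th.
Step 1 — V_th is the open-circuit voltage V_A - V_B (nothing connected across the terminals).
Nodal analysis, taking node 2 as the 0 V reference.
Source V1 fixes V_0 = 24 V.
KCL at each unknown node (sum of currents leaving = 0; resistances in Ω):
  Node 1: (V_1 - 24)/20 + (V_1 - 0)/1000 = 0
Collecting terms: 0.051 × V_1 = 1.2  =>  V_1 = 23.53 V
V_th = V_1 - V_2 = 23.53 - 0 = 23.53 V
Step 2 — R_th: zero the source — replace V1 by a short circuit (node 2 merges into node 0) — and find the resistance seen between A (node 1) and B (node 0).
Reduce the network between node 1 (A) and node 0 (B) by series/parallel combination:
  Rp1 = R1 ‖ R2 (parallel, both between nodes 0 and 1) = 1/(1/20 + 1/1000) = 19.61 Ω
R_th = 19.61 Ω
I_n = V_th/R_th = 23.53/19.61 = 1.2 A, and R_n = R_th = 19.61 Ω

Final answer: I_n = 1.2 A, R_n = 19.61 Ω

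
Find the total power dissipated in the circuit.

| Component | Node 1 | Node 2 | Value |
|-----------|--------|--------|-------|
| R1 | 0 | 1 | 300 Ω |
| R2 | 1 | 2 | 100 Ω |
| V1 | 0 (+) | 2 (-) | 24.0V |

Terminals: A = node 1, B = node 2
Nodal analysis, taking node 2 as the 0 V reference.
Source V1 fixes V_0 = 24 V.
KCL at each unknown node (sum of currents leaving = 0; resistances in Ω):
  Node 1: (V_1 - 24)/300 + (V_1 - 0)/100 = 0
Collecting terms: 0.01333 × V_1 = 0.08  =>  V_1 = 6 V
Power in each resistor, P = (ΔV)²/R:
  P_R1 = (24 - 6)²/300 = 1.08 W
  P_R2 = (6 - 0)²/100 = 0.36 W
P_total = P_R1 + P_R2 = 1.44 W

Final answer: 1.44 W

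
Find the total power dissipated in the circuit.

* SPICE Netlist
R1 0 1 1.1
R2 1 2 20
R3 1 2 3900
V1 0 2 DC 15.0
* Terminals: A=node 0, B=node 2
Nodal analysis, taking node 2 as the 0 V reference.
Source V1 fixes V_0 = 15 V.
KCL at each unknown node (sum of currents leaving = 0; resistances in Ω):
  Node 1: (V_1 - 15)/1.1 + (V_1 - 0)/20 + (V_1 - 0)/3900 = 0
Collecting terms: 0.9593 × V_1 = 13.64  =>  V_1 = 14.21 V
Power in each resistor, P = (ΔV)²/R:
  P_R1 = (15 - 14.21)²/1.1 = 0.5613 W
  P_R2 = (14.21 - 0)²/20 = 10.1 W
  P_R3 = (14.21 - 0)²/3900 = 0.05181 W
P_total = P_R1 + P_R2 + P_R3 = 10.72 W

Final answer: 10.72 W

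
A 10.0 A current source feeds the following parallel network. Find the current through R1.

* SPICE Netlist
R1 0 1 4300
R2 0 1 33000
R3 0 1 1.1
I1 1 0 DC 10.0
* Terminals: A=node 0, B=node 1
All resistors sit directly between nodes 0 and 1, so they are in parallel and share one voltage V; the full source current 10 A splits among them.
1/R_par = 1/4300 + 1/33000 + 1/1.1 = 0.9094 S  =>  R_par = 1.1 Ω
V = I × R_par = 10 × 1.1 = 11 V
I_R1 = V/R1 = 11/4300 = 0.002557 A

Final answer: 0.002557 A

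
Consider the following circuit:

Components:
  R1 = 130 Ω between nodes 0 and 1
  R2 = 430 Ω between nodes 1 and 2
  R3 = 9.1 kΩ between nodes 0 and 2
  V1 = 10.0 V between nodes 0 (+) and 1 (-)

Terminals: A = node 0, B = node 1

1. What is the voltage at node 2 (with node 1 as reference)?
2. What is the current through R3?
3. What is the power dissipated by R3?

Nodal analysis, taking node 1 as the 0 V reference.
Source V1 fixes V_0 = 10 V.
KCL at each unknown node (sum of currents leaving = 0; resistances in Ω):
  Node 2: (V_2 - 0)/430 + (V_2 - 10)/9100 = 0
Collecting terms: 0.002435 × V_2 = 0.001099  =>  V_2 = 0.4512 V
Part 1:
  Read off the nodal solution: V_2 = 0.4512 V
Part 2:
  I_R3 = (V_0 - V_2)/R3 = (10 - 0.4512)/9100 = 0.001049 A
  Magnitude: I_R3 = 0.001049 A
Part 3:
  I_R3 = (V_0 - V_2)/R3 = (10 - 0.4512)/9100 = 0.001049 A
  P_R3 = I_R3² × R3 = (0.001049)² × 9100 = 0.01002 W

Final answers:
1. V_2 = 0.4512 V
2. I_R3 = 0.001049 A
3. P_R3 = 0.01002 W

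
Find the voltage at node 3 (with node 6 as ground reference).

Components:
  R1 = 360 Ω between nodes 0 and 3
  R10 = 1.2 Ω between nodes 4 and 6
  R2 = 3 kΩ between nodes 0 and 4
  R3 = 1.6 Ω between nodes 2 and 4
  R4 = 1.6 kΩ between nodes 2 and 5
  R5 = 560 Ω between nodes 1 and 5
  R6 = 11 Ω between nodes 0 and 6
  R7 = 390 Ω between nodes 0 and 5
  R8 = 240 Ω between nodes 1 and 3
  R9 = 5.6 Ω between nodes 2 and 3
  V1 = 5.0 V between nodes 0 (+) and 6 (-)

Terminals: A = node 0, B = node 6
Nodal analysis, taking node 6 as the 0 V reference.
Source V1 fixes V_0 = 5 V.
KCL at each unknown node (sum of currents leaving = 0; resistances in Ω):
  Node 1: (V_1 - V_5)/560 + (V_1 - V_3)/240 = 0
  Node 2: (V_2 - V_4)/1.6 + (V_2 - V_5)/1600 + (V_2 - V_3)/5.6 = 0
  Node 3: (V_3 - 5)/360 + (V_3 - V_1)/240 + (V_3 - V_2)/5.6 = 0
  Node 4: (V_4 - 5)/3000 + (V_4 - V_2)/1.6 + (V_4 - 0)/1.2 = 0
  Node 5: (V_5 - V_2)/1600 + (V_5 - V_1)/560 + (V_5 - 5)/390 = 0
Collecting terms (coefficients in siemens):
  0.005952·V_1 - 0.004167·V_3 - 0.001786·V_5 = 0
  0.8042·V_2 - 0.1786·V_3 - 0.625·V_4 - 0.000625·V_5 = 0
  0.1855·V_3 - 0.004167·V_1 - 0.1786·V_2 = 0.01389
  1.459·V_4 - 0.625·V_2 = 0.001667
  0.004975·V_5 - 0.001786·V_1 - 0.000625·V_2 = 0.01282
Solving these 5 simultaneous equations (Gaussian elimination) gives:
  V_1 = 0.986 V, V_2 = 0.05452 V, V_3 = 0.1495 V, V_4 = 0.0245 V
  V_5 = 2.938 V
The requested potential is V_3 = 0.1495 V.

Final answer: V_3 = 0.1495 V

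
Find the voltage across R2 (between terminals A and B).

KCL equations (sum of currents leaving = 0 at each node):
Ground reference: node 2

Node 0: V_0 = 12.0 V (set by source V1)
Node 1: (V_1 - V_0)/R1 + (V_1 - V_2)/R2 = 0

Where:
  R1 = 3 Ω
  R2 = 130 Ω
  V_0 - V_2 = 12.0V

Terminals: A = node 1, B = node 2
R1 and R2 are in series across V1 (node 0 → node 1 → node 2), and the output A–B is taken across R2, so this is a voltage divider.
Series current: I = V1/(R1 + R2) = 12/(3 + 130) = 12/133 = 0.09023 A
V_R2 = I × R2 = V1 × R2/(R1 + R2) = 12 × 130/133 = 11.73 V

Final answer: 11.73 V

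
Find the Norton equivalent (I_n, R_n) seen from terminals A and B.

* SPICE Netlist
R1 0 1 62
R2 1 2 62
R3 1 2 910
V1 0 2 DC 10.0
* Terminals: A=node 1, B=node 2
Find the Thévenin equivalent first; then I_n = V_th/R_th and R_n = R_th.
Step 1 — V_th is the open-circuit voltage V_A - V_B (nothing connected across the terminals).
Nodal analysis, taking node 2 as the 0 V reference.
Source V1 fixes V_0 = 10 V.
KCL at each unknown node (sum of currents leaving = 0; resistances in Ω):
  Node 1: (V_1 - 10)/62 + (V_1 - 0)/62 + (V_1 - 0)/910 = 0
Collecting terms: 0.03336 × V_1 = 0.1613  =>  V_1 = 4.835 V
V_th = V_1 - V_2 = 4.835 - 0 = 4.835 V
Step 2 — R_th: zero the source — replace V1 by a short circuit (node 2 merges into node 0) — and find the resistance seen between A (node 1) and B (node 0).
Reduce the network between node 1 (A) and node 0 (B) by series/parallel combination:
  Rp1 = R1 ‖ R2 ‖ R3 (parallel, all between nodes 0 and 1) = 1/(1/62 + 1/62 + 1/910) = 29.98 Ω
R_th = 29.98 Ω
I_n = V_th/R_th = 4.835/29.98 = 0.1613 A, and R_n = R_th = 29.98 Ω

Final answer: I_n = 0.1613 A, R_n = 29.98 Ω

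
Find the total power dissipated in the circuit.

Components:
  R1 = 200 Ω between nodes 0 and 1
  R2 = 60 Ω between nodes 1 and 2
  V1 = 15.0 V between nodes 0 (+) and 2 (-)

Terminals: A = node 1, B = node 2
Nodal analysis, taking node 2 as the 0 V reference.
Source V1 fixes V_0 = 15 V.
KCL at each unknown node (sum of currents leaving = 0; resistances in Ω):
  Node 1: (V_1 - 15)/200 + (V_1 - 0)/60 = 0
Collecting terms: 0.02167 × V_1 = 0.075  =>  V_1 = 3.462 V
Power in each resistor, P = (ΔV)²/R:
  P_R1 = (15 - 3.462)²/200 = 0.6657 W
  P_R2 = (3.462 - 0)²/60 = 0.1997 W
P_total = P_R1 + P_R2 = 0.8654 W

Final answer: 0.8654 W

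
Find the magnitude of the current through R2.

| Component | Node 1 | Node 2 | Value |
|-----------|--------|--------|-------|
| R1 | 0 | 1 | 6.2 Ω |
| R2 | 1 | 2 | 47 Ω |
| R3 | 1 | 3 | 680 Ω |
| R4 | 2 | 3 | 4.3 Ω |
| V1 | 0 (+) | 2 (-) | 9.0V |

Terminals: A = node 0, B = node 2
Nodal analysis, taking node 2 as the 0 V reference.
Source V1 fixes V_0 = 9 V.
KCL at each unknown node (sum of currents leaving = 0; resistances in Ω):
  Node 1: (V_1 - 9)/6.2 + (V_1 - 0)/47 + (V_1 - V_3)/680 = 0
  Node 3: (V_3 - V_1)/680 + (V_3 - 0)/4.3 = 0
Collecting terms (coefficients in siemens):
  0.184·V_1 - 0.001471·V_3 = 1.452
  0.234·V_3 - 0.001471·V_1 = 0
Determinant D = (0.184)(0.234) - (-0.001471)(-0.001471) = 0.04307
V_1 = [(1.452)(0.234) - (-0.001471)(0)]/D = 7.888 V
V_3 = [(0.184)(0) - (1.452)(-0.001471)]/D = 0.04957 V
I_R2 = (V_1 - V_2)/R2 = (7.888 - 0)/47 = 0.1678 A
|I_R2| = 0.1678 A

Final answer: |I_R2| = 0.1678 A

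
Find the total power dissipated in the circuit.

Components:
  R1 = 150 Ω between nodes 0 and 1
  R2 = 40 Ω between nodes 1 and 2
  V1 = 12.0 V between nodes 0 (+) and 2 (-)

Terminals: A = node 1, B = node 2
Nodal analysis, taking node 2 as the 0 V reference.
Source V1 fixes V_0 = 12 V.
KCL at each unknown node (sum of currents leaving = 0; resistances in Ω):
  Node 1: (V_1 - 12)/150 + (V_1 - 0)/40 = 0
Collecting terms: 0.03167 × V_1 = 0.08  =>  V_1 = 2.526 V
Power in each resistor, P = (ΔV)²/R:
  P_R1 = (12 - 2.526)²/150 = 0.5983 W
  P_R2 = (2.526 - 0)²/40 = 0.1596 W
P_total = P_R1 + P_R2 = 0.7579 W

Final answer: 0.7579 W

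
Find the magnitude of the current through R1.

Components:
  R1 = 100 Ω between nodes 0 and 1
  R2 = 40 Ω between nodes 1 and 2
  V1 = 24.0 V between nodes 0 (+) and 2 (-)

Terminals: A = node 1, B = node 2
Nodal analysis, taking node 2 as the 0 V reference.
Source V1 fixes V_0 = 24 V.
KCL at each unknown node (sum of currents leaving = 0; resistances in Ω):
  Node 1: (V_1 - 24)/100 + (V_1 - 0)/40 = 0
Collecting terms: 0.035 × V_1 = 0.24  =>  V_1 = 6.857 V
I_R1 = (V_0 - V_1)/R1 = (24 - 6.857)/100 = 0.1714 A
|I_R1| = 0.1714 A

Final answer: |I_R1| = 0.1714 A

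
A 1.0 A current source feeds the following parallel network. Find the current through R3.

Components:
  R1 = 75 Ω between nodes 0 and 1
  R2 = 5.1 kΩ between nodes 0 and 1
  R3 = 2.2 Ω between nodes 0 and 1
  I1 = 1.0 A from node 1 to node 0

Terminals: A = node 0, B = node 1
All resistors sit directly between nodes 0 and 1, so they are in parallel and share one voltage V; the full source current 1 A splits among them.
1/R_par = 1/75 + 1/5100 + 1/2.2 = 0.4681 S  =>  R_par = 2.136 Ω
V = I × R_par = 1 × 2.136 = 2.136 V
I_R3 = V/R3 = 2.136/2.2 = 0.9711 A

Final answer: 0.9711 A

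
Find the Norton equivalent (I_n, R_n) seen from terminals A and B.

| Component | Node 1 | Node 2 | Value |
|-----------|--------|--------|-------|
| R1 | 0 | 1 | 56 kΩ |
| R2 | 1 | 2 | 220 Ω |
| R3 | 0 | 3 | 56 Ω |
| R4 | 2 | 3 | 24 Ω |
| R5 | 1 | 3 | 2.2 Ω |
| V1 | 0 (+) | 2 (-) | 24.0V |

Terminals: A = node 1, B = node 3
Find the Thévenin equivalent first; then I_n = V_th/R_th and R_n = R_th.
Step 1 — V_th is the open-circuit voltage V_A - V_B (nothing connected across the terminals).
Nodal analysis, taking node 2 as the 0 V reference.
Source V1 fixes V_0 = 24 V.
KCL at each unknown node (sum of currents leaving = 0; resistances in Ω):
  Node 1: (V_1 - 24)/56000 + (V_1 - 0)/220 + (V_1 - V_3)/2.2 = 0
  Node 3: (V_3 - 24)/56 + (V_3 - 0)/24 + (V_3 - V_1)/2.2 = 0
Collecting terms (coefficients in siemens):
  0.4591·V_1 - 0.4545·V_3 = 0.0004286
  0.5141·V_3 - 0.4545·V_1 = 0.4286
Determinant D = (0.4591)(0.5141) - (-0.4545)(-0.4545) = 0.0294
V_1 = [(0.0004286)(0.5141) - (-0.4545)(0.4286)]/D = 6.633 V
V_3 = [(0.4591)(0.4286) - (0.0004286)(-0.4545)]/D = 6.699 V
V_th = V_1 - V_3 = 6.633 - 6.699 = -0.06565 V
Step 2 — R_th: zero the source — replace V1 by a short circuit (node 2 merges into node 0) — and find the resistance seen between A (node 1) and B (node 3).
Reduce the network between node 1 (A) and node 3 (B) by series/parallel combination:
  Rp1 = R1 ‖ R2 (parallel, both between nodes 0 and 1) = 1/(1/56000 + 1/220) = 219.1 Ω
  Rp2 = R3 ‖ R4 (parallel, both between nodes 0 and 3) = 1/(1/56 + 1/24) = 16.8 Ω
  Rs1 = Rp1 + Rp2 (series, joined only at node 0) = 219.1 + 16.8 = 235.9 Ω
  Rp3 = R5 ‖ Rs1 (parallel, both between nodes 1 and 3) = 1/(1/2.2 + 1/235.9) = 2.18 Ω
R_th = 2.18 Ω
I_n = V_th/R_th = -0.06565/2.18 = -0.03012 A, and R_n = R_th = 2.18 Ω

Final answer: I_n = -0.03012 A, R_n = 2.18 Ω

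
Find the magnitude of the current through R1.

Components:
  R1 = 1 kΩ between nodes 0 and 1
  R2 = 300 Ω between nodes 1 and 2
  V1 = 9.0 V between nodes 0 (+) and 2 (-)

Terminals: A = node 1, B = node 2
Nodal analysis, taking node 2 as the 0 V reference.
Source V1 fixes V_0 = 9 V.
KCL at each unknown node (sum of currents leaving = 0; resistances in Ω):
  Node 1: (V_1 - 9)/1000 + (V_1 - 0)/300 = 0
Collecting terms: 0.004333 × V_1 = 0.009  =>  V_1 = 2.077 V
I_R1 = (V_0 - V_1)/R1 = (9 - 2.077)/1000 = 0.006923 A
|I_R1| = 0.006923 A

Final answer: |I_R1| = 0.006923 A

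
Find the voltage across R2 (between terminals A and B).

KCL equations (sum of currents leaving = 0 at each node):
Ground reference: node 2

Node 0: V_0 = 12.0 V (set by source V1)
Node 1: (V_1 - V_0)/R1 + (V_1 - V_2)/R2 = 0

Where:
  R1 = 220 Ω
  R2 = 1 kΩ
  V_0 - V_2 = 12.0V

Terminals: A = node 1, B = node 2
R1 and R2 are in series across V1 (node 0 → node 1 → node 2), and the output A–B is taken across R2, so this is a voltage divider.
Series current: I = V1/(R1 + R2) = 12/(220 + 1000) = 12/1220 = 0.009836 A
V_R2 = I × R2 = V1 × R2/(R1 + R2) = 12 × 1000/1220 = 9.836 V

Final answer: 9.836 V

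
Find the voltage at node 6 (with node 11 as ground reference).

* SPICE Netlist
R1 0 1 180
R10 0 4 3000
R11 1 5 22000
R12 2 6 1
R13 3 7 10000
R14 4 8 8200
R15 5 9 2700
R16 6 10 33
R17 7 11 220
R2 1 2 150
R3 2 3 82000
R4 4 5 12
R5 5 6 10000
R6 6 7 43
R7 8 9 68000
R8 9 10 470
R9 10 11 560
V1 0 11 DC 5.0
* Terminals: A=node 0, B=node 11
Nodal analysis, taking node 11 as the 0 V reference.
Source V1 fixes V_0 = 5 V.
KCL at each unknown node (sum of currents leaving = 0; resistances in Ω):
  Node 1: (V_1 - 5)/180 + (V_1 - V_2)/150 + (V_1 - V_5)/22000 = 0
  Node 2: (V_2 - V_1)/150 + (V_2 - V_3)/82000 + (V_2 - V_6)/1 = 0
  Node 3: (V_3 - V_2)/82000 + (V_3 - V_7)/10000 = 0
  Node 4: (V_4 - V_5)/12 + (V_4 - 5)/3000 + (V_4 - V_8)/8200 = 0
  Node 5: (V_5 - V_4)/12 + (V_5 - V_6)/10000 + (V_5 - V_1)/22000 + (V_5 - V_9)/2700 = 0
  Node 6: (V_6 - V_5)/10000 + (V_6 - V_7)/43 + (V_6 - V_2)/1 + (V_6 - V_10)/33 = 0
  Node 7: (V_7 - V_6)/43 + (V_7 - V_3)/10000 + (V_7 - 0)/220 = 0
  Node 8: (V_8 - V_9)/68000 + (V_8 - V_4)/8200 = 0
  Node 9: (V_9 - V_8)/68000 + (V_9 - V_10)/470 + (V_9 - V_5)/2700 = 0
  Node 10: (V_10 - V_9)/470 + (V_10 - 0)/560 + (V_10 - V_6)/33 = 0
Collecting terms (coefficients in siemens):
  0.01227·V_1 - 0.006667·V_2 - 0.00004545·V_5 = 0.02778
  1.007·V_2 - 0.006667·V_1 - 0.0000122·V_3 - 1·V_6 = 0
  0.0001122·V_3 - 0.0000122·V_2 - 0.0001·V_7 = 0
  0.08379·V_4 - 0.08333·V_5 - 0.000122·V_8 = 0.001667
  0.08385·V_5 - 0.00004545·V_1 - 0.08333·V_4 - 0.0001·V_6 - 0.0003704·V_9 = 0
  1.054·V_6 - 1·V_2 - 0.0001·V_5 - 0.02326·V_7 - 0.0303·V_10 = 0
  0.0279·V_7 - 0.0001·V_3 - 0.02326·V_6 = 0
  0.0001367·V_8 - 0.000122·V_4 - 0.00001471·V_9 = 0
  0.002513·V_9 - 0.0003704·V_5 - 0.00001471·V_8 - 0.002128·V_10 = 0
  0.03422·V_10 - 0.0303·V_6 - 0.002128·V_9 = 0
Solving these 10 simultaneous equations (Gaussian elimination) gives:
  V_1 = 3.283 V, V_2 = 1.852 V, V_3 = 1.575 V, V_4 = 3.202 V
  V_5 = 3.195 V, V_6 = 1.843 V, V_7 = 1.541 V, V_8 = 3.07 V
  V_9 = 1.975 V, V_10 = 1.755 V
The requested potential is V_6 = 1.843 V.

Final answer: V_6 = 1.843 V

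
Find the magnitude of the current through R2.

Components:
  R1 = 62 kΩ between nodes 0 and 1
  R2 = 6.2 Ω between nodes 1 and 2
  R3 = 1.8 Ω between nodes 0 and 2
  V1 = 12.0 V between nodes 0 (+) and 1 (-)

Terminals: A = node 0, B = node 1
Nodal analysis, taking node 1 as the 0 V reference.
Source V1 fixes V_0 = 12 V.
KCL at each unknown node (sum of currents leaving = 0; resistances in Ω):
  Node 2: (V_2 - 0)/6.2 + (V_2 - 12)/1.8 = 0
Collecting terms: 0.7168 × V_2 = 6.667  =>  V_2 = 9.3 V
I_R2 = (V_1 - V_2)/R2 = (0 - 9.3)/6.2 = -1.5 A
|I_R2| = 1.5 A

Final answer: |I_R2| = 1.5 A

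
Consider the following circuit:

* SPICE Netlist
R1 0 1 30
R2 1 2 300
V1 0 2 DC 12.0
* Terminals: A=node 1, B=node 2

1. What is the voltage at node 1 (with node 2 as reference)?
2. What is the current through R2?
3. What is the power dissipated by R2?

Nodal analysis, taking node 2 as the 0 V reference.
Source V1 fixes V_0 = 12 V.
KCL at each unknown node (sum of currents leaving = 0; resistances in Ω):
  Node 1: (V_1 - 12)/30 + (V_1 - 0)/300 = 0
Collecting terms: 0.03667 × V_1 = 0.4  =>  V_1 = 10.91 V
Part 1:
  Read off the nodal solution: V_1 = 10.91 V
Part 2:
  I_R2 = (V_1 - V_2)/R2 = (10.91 - 0)/300 = 0.03636 A
  Magnitude: I_R2 = 0.03636 A
Part 3:
  I_R2 = (V_1 - V_2)/R2 = (10.91 - 0)/300 = 0.03636 A
  P_R2 = I_R2² × R2 = (0.03636)² × 300 = 0.3967 W

Final answers:
1. V_1 = 10.91 V
2. I_R2 = 0.03636 A
3. P_R2 = 0.3967 W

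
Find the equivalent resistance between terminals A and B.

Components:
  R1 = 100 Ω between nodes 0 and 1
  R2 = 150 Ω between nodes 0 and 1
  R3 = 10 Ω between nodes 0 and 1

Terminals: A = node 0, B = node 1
Reduce the network between node 0 (A) and node 1 (B) by series/parallel combination:
  Rp1 = R1 ‖ R2 ‖ R3 (parallel, all between nodes 0 and 1) = 1/(1/100 + 1/150 + 1/10) = 8.571 Ω
R_eq = 8.571 Ω

Final answer: 8.571 Ω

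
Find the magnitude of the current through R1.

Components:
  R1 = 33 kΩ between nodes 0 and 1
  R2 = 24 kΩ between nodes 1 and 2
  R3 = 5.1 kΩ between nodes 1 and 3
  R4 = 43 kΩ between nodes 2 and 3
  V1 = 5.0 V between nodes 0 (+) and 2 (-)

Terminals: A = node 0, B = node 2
Nodal analysis, taking node 2 as the 0 V reference.
Source V1 fixes V_0 = 5 V.
KCL at each unknown node (sum of currents leaving = 0; resistances in Ω):
  Node 1: (V_1 - 5)/33000 + (V_1 - 0)/24000 + (V_1 - V_3)/5100 = 0
  Node 3: (V_3 - V_1)/5100 + (V_3 - 0)/43000 = 0
Collecting terms (coefficients in siemens):
  0.000268·V_1 - 0.0001961·V_3 = 0.0001515
  0.0002193·V_3 - 0.0001961·V_1 = 0
Determinant D = (0.000268)(0.0002193) - (-0.0001961)(-0.0001961) = 0.00000002035
V_1 = [(0.0001515)(0.0002193) - (-0.0001961)(0)]/D = 1.633 V
V_3 = [(0.000268)(0) - (0.0001515)(-0.0001961)]/D = 1.46 V
I_R1 = (V_0 - V_1)/R1 = (5 - 1.633)/33000 = 0.000102 A
|I_R1| = 0.000102 A

Final answer: |I_R1| = 0.000102 A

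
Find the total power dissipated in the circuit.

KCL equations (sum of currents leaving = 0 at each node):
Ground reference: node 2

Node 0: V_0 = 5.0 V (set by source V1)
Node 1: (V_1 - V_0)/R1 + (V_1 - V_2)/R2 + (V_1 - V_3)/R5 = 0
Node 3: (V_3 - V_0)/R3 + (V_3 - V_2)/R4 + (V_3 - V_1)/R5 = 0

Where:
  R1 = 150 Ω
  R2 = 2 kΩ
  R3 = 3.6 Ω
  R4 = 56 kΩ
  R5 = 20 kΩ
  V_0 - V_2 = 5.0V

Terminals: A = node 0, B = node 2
Nodal analysis, taking node 2 as the 0 V reference.
Source V1 fixes V_0 = 5 V.
KCL at each unknown node (sum of currents leaving = 0; resistances in Ω):
  Node 1: (V_1 - 5)/150 + (V_1 - 0)/2000 + (V_1 - V_3)/20000 = 0
  Node 3: (V_3 - 5)/3.6 + (V_3 - 0)/56000 + (V_3 - V_1)/20000 = 0
Collecting terms (coefficients in siemens):
  0.007217·V_1 - 0.00005·V_3 = 0.03333
  0.2778·V_3 - 0.00005·V_1 = 1.389
Determinant D = (0.007217)(0.2778) - (-0.00005)(-0.00005) = 0.002005
V_1 = [(0.03333)(0.2778) - (-0.00005)(1.389)]/D = 4.654 V
V_3 = [(0.007217)(1.389) - (0.03333)(-0.00005)]/D = 5 V
Power in each resistor, P = (ΔV)²/R:
  P_R1 = (5 - 4.654)²/150 = 0.0008001 W
  P_R2 = (4.654 - 0)²/2000 = 0.01083 W
  P_R3 = (5 - 5)²/3.6 = 0.00000004089 W
  P_R4 = (0 - 5)²/56000 = 0.0004464 W
  P_R5 = (4.654 - 5)²/20000 = 0.000005987 W
P_total = P_R1 + P_R2 + P_R3 + P_R4 + P_R5 = 0.01208 W

Final answer: 0.01208 W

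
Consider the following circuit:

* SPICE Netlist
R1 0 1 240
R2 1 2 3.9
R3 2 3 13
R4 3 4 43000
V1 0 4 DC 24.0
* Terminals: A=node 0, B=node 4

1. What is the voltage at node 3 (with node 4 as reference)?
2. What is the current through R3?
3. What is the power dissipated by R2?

Nodal analysis, taking node 4 as the 0 V reference.
Source V1 fixes V_0 = 24 V.
KCL at each unknown node (sum of currents leaving = 0; resistances in Ω):
  Node 1: (V_1 - 24)/240 + (V_1 - V_2)/3.9 = 0
  Node 2: (V_2 - V_1)/3.9 + (V_2 - V_3)/13 = 0
  Node 3: (V_3 - V_2)/13 + (V_3 - 0)/43000 = 0
Collecting terms (coefficients in siemens):
  0.2606·V_1 - 0.2564·V_2 = 0.1
  0.3333·V_2 - 0.2564·V_1 - 0.07692·V_3 = 0
  0.07695·V_3 - 0.07692·V_2 = 0
Solving these 3 simultaneous equations (Gaussian elimination) gives:
  V_1 = 23.87 V, V_2 = 23.86 V, V_3 = 23.86 V
Part 1:
  Read off the nodal solution: V_3 = 23.86 V
Part 2:
  I_R3 = (V_2 - V_3)/R3 = (23.86 - 23.86)/13 = 0.0005548 A
  Magnitude: I_R3 = 0.0005548 A
Part 3:
  I_R2 = (V_1 - V_2)/R2 = (23.87 - 23.86)/3.9 = 0.0005548 A
  P_R2 = I_R2² × R2 = (0.0005548)² × 3.9 = 0.000001201 W

Final answers:
1. V_3 = 23.86 V
2. I_R3 = 0.0005548 A
3. P_R2 = 1.201e-06 W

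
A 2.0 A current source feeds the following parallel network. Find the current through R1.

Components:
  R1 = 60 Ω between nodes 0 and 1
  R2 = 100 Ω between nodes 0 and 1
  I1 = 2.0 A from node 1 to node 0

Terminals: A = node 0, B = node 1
All resistors sit directly between nodes 0 and 1, so they are in parallel and share one voltage V; the full source current 2 A splits among them.
1/R_par = 1/60 + 1/100 = 0.02667 S  =>  R_par = 37.5 Ω
V = I × R_par = 2 × 37.5 = 75 V
I_R1 = V/R1 = 75/60 = 1.25 A

Final answer: 1.25 A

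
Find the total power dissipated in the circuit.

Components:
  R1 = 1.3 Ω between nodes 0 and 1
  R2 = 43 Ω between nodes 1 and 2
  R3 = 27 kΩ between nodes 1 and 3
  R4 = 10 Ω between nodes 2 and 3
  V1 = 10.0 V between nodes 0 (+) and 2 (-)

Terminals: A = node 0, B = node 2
Nodal analysis, taking node 2 as the 0 V reference.
Source V1 fixes V_0 = 10 V.
KCL at each unknown node (sum of currents leaving = 0; resistances in Ω):
  Node 1: (V_1 - 10)/1.3 + (V_1 - 0)/43 + (V_1 - V_3)/27000 = 0
  Node 3: (V_3 - V_1)/27000 + (V_3 - 0)/10 = 0
Collecting terms (coefficients in siemens):
  0.7925·V_1 - 0.00003704·V_3 = 7.692
  0.1·V_3 - 0.00003704·V_1 = 0
Determinant D = (0.7925)(0.1) - (-0.00003704)(-0.00003704) = 0.07928
V_1 = [(7.692)(0.1) - (-0.00003704)(0)]/D = 9.706 V
V_3 = [(0.7925)(0) - (7.692)(-0.00003704)]/D = 0.003594 V
Power in each resistor, P = (ΔV)²/R:
  P_R1 = (10 - 9.706)²/1.3 = 0.06645 W
  P_R2 = (9.706 - 0)²/43 = 2.191 W
  P_R3 = (9.706 - 0.003594)²/27000 = 0.003487 W
  P_R4 = (0 - 0.003594)²/10 = 0.000001291 W
P_total = P_R1 + P_R2 + P_R3 + P_R4 = 2.261 W

Final answer: 2.261 W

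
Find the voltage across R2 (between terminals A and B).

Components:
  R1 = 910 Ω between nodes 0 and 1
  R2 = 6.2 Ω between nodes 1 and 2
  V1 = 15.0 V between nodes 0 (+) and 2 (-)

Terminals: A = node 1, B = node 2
R1 and R2 are in series across V1 (node 0 → node 1 → node 2), and the output A–B is taken across R2, so this is a voltage divider.
Series current: I = V1/(R1 + R2) = 15/(910 + 6.2) = 15/916.2 = 0.01637 A
V_R2 = I × R2 = V1 × R2/(R1 + R2) = 15 × 6.2/916.2 = 0.1015 V

Final answer: 0.1015 V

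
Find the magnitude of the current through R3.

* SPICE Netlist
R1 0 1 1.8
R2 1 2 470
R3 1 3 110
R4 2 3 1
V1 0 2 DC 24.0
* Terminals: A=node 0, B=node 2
Nodal analysis, taking node 2 as the 0 V reference.
Source V1 fixes V_0 = 24 V.
KCL at each unknown node (sum of currents leaving = 0; resistances in Ω):
  Node 1: (V_1 - 24)/1.8 + (V_1 - 0)/470 + (V_1 - V_3)/110 = 0
  Node 3: (V_3 - V_1)/110 + (V_3 - 0)/1 = 0
Collecting terms (coefficients in siemens):
  0.5668·V_1 - 0.009091·V_3 = 13.33
  1.009·V_3 - 0.009091·V_1 = 0
Determinant D = (0.5668)(1.009) - (-0.009091)(-0.009091) = 0.5718
V_1 = [(13.33)(1.009) - (-0.009091)(0)]/D = 23.53 V
V_3 = [(0.5668)(0) - (13.33)(-0.009091)]/D = 0.212 V
I_R3 = (V_1 - V_3)/R3 = (23.53 - 0.212)/110 = 0.212 A
|I_R3| = 0.212 A

Final answer: |I_R3| = 0.212 A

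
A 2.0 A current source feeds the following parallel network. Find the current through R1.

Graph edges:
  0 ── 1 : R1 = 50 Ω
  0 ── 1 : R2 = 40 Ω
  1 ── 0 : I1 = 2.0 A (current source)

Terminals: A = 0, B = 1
All resistors sit directly between nodes 0 and 1, so they are in parallel and share one voltage V; the full source current 2 A splits among them.
1/R_par = 1/50 + 1/40 = 0.045 S  =>  R_par = 22.22 Ω
V = I × R_par = 2 × 22.22 = 44.44 V
I_R1 = V/R1 = 44.44/50 = 0.8889 A

Final answer: 0.8889 A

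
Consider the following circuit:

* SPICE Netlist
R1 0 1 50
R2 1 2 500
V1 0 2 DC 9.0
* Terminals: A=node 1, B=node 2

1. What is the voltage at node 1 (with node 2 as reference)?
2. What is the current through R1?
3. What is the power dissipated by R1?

Nodal analysis, taking node 2 as the 0 V reference.
Source V1 fixes V_0 = 9 V.
KCL at each unknown node (sum of currents leaving = 0; resistances in Ω):
  Node 1: (V_1 - 9)/50 + (V_1 - 0)/500 = 0
Collecting terms: 0.022 × V_1 = 0.18  =>  V_1 = 8.182 V
Part 1:
  Read off the nodal solution: V_1 = 8.182 V
Part 2:
  I_R1 = (V_0 - V_1)/R1 = (9 - 8.182)/50 = 0.01636 A
  Magnitude: I_R1 = 0.01636 A
Part 3:
  I_R1 = (V_0 - V_1)/R1 = (9 - 8.182)/50 = 0.01636 A
  P_R1 = I_R1² × R1 = (0.01636)² × 50 = 0.01339 W

Final answers:
1. V_1 = 8.182 V
2. I_R1 = 0.01636 A
3. P_R1 = 0.01339 W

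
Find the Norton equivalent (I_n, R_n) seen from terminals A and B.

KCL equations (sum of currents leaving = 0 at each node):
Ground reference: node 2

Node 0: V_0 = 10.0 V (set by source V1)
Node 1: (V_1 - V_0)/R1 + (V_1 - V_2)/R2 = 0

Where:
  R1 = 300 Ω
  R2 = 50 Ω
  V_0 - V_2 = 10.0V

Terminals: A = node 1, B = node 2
Find the Thévenin equivalent first; then I_n = V_th/R_th and R_n = R_th.
Step 1 — V_th is the open-circuit voltage V_A - V_B (nothing connected across the terminals).
Nodal analysis, taking node 2 as the 0 V reference.
Source V1 fixes V_0 = 10 V.
KCL at each unknown node (sum of currents leaving = 0; resistances in Ω):
  Node 1: (V_1 - 10)/300 + (V_1 - 0)/50 = 0
Collecting terms: 0.02333 × V_1 = 0.03333  =>  V_1 = 1.429 V
V_th = V_1 - V_2 = 1.429 - 0 = 1.429 V
Step 2 — R_th: zero the source — replace V1 by a short circuit (node 2 merges into node 0) — and find the resistance seen between A (node 1) and B (node 0).
Reduce the network between node 1 (A) and node 0 (B) by series/parallel combination:
  Rp1 = R1 ‖ R2 (parallel, both between nodes 0 and 1) = 1/(1/300 + 1/50) = 42.86 Ω
R_th = 42.86 Ω
I_n = V_th/R_th = 1.429/42.86 = 0.03333 A, and R_n = R_th = 42.86 Ω

Final answer: I_n = 0.03333 A, R_n = 42.86 Ω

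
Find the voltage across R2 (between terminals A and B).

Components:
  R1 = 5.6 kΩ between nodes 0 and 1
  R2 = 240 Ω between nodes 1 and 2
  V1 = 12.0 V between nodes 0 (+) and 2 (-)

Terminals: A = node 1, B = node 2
R1 and R2 are in series across V1 (node 0 → node 1 → node 2), and the output A–B is taken across R2, so this is a voltage divider.
Series current: I = V1/(R1 + R2) = 12/(5600 + 240) = 12/5840 = 0.002055 A
V_R2 = I × R2 = V1 × R2/(R1 + R2) = 12 × 240/5840 = 0.4932 V

Final answer: 0.4932 V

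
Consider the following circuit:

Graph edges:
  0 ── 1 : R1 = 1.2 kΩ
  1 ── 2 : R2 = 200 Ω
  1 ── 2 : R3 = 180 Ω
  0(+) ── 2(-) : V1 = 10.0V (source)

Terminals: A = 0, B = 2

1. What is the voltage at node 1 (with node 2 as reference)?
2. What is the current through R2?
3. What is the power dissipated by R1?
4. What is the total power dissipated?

Nodal analysis, taking node 2 as the 0 V reference.
Source V1 fixes V_0 = 10 V.
KCL at each unknown node (sum of currents leaving = 0; resistances in Ω):
  Node 1: (V_1 - 10)/1200 + (V_1 - 0)/200 + (V_1 - 0)/180 = 0
Collecting terms: 0.01139 × V_1 = 0.008333  =>  V_1 = 0.7317 V
Part 1:
  Read off the nodal solution: V_1 = 0.7317 V
Part 2:
  I_R2 = (V_1 - V_2)/R2 = (0.7317 - 0)/200 = 0.003659 A
  Magnitude: I_R2 = 0.003659 A
Part 3:
  I_R1 = (V_0 - V_1)/R1 = (10 - 0.7317)/1200 = 0.007724 A
  P_R1 = I_R1² × R1 = (0.007724)² × 1200 = 0.07158 W
Part 4:
  Power in each resistor, P = (ΔV)²/R:
    P_R1 = (10 - 0.7317)²/1200 = 0.07158 W
    P_R2 = (0.7317 - 0)²/200 = 0.002677 W
    P_R3 = (0.7317 - 0)²/180 = 0.002974 W
  P_total = P_R1 + P_R2 + P_R3 = 0.07724 W

Final answers:
1. V_1 = 0.7317 V
2. I_R2 = 0.003659 A
3. P_R1 = 0.07158 W
4. P_total = 0.07724 W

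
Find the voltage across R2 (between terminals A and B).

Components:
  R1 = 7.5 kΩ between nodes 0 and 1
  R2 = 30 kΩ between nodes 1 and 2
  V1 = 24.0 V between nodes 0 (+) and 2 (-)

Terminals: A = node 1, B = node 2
R1 and R2 are in series across V1 (node 0 → node 1 → node 2), and the output A–B is taken across R2, so this is a voltage divider.
Series current: I = V1/(R1 + R2) = 24/(7500 + 30000) = 24/37500 = 0.00064 A
V_R2 = I × R2 = V1 × R2/(R1 + R2) = 24 × 30000/37500 = 19.2 V

Final answer: 19.2 V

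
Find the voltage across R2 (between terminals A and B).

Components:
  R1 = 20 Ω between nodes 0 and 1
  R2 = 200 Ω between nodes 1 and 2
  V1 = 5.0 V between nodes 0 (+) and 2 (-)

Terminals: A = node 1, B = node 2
R1 and R2 are in series across V1 (node 0 → node 1 → node 2), and the output A–B is taken across R2, so this is a voltage divider.
Series current: I = V1/(R1 + R2) = 5/(20 + 200) = 5/220 = 0.02273 A
V_R2 = I × R2 = V1 × R2/(R1 + R2) = 5 × 200/220 = 4.545 V

Final answer: 4.545 V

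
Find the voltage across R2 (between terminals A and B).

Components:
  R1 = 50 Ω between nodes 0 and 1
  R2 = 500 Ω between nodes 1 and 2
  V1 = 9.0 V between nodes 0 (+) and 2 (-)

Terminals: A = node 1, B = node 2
R1 and R2 are in series across V1 (node 0 → node 1 → node 2), and the output A–B is taken across R2, so this is a voltage divider.
Series current: I = V1/(R1 + R2) = 9/(50 + 500) = 9/550 = 0.01636 A
V_R2 = I × R2 = V1 × R2/(R1 + R2) = 9 × 500/550 = 8.182 V

Final answer: 8.182 V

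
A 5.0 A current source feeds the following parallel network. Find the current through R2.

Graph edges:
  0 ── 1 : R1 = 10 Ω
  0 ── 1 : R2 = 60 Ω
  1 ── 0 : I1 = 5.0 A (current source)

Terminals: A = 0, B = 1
All resistors sit directly between nodes 0 and 1, so they are in parallel and share one voltage V; the full source current 5 A splits among them.
1/R_par = 1/10 + 1/60 = 0.1167 S  =>  R_par = 8.571 Ω
V = I × R_par = 5 × 8.571 = 42.86 V
I_R2 = V/R2 = 42.86/60 = 0.7143 A

Final answer: 0.7143 A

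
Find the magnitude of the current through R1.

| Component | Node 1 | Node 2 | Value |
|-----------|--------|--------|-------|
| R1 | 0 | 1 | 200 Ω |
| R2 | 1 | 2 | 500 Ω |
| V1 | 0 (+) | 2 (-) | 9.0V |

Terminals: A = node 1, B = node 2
Nodal analysis, taking node 2 as the 0 V reference.
Source V1 fixes V_0 = 9 V.
KCL at each unknown node (sum of currents leaving = 0; resistances in Ω):
  Node 1: (V_1 - 9)/200 + (V_1 - 0)/500 = 0
Collecting terms: 0.007 × V_1 = 0.045  =>  V_1 = 6.429 V
I_R1 = (V_0 - V_1)/R1 = (9 - 6.429)/200 = 0.01286 A
|I_R1| = 0.01286 A

Final answer: |I_R1| = 0.01286 A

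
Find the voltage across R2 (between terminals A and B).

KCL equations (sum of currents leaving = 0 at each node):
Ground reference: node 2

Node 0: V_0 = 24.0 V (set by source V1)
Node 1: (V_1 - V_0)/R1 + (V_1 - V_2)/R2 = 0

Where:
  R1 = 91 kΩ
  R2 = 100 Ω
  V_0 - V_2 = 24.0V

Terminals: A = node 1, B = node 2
R1 and R2 are in series across V1 (node 0 → node 1 → node 2), and the output A–B is taken across R2, so this is a voltage divider.
Series current: I = V1/(R1 + R2) = 24/(91000 + 100) = 24/91100 = 0.0002634 A
V_R2 = I × R2 = V1 × R2/(R1 + R2) = 24 × 100/91100 = 0.02634 V

Final answer: 0.02634 V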